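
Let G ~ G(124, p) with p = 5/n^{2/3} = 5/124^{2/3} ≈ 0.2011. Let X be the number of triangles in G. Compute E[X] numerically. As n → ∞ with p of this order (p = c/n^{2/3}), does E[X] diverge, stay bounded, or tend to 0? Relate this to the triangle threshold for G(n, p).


Number of potential triangles: C(124, 3) = 310124.
Each occurs with probability p³ ≈ (0.2011)³ ≈ 8.129553e-03.
By linearity: E[X] = C(124, 3)·p³ ≈ 310124 · 8.129553e-03 ≈ 2521.1694.
Since α = 2/3 < 1, p = c/n^{2/3} ≫ 1/n is above the triangle threshold p ~ 1/n. Asymptotically E[X] ~ (c³/6)·n^{3(1−α)} = (5³/6)·n^{1} → ∞; triangles are abundant w.h.p.

E[X] ≈ 2521.1694; in regime p = Θ(1/n^{2/3}) E[X] diverges (above the triangle threshold p ~ 1/n).


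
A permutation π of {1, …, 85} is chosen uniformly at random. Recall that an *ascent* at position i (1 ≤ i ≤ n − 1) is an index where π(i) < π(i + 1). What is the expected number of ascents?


Write X = Σ X_I over i = 1, …, 84, with X_I the indicator of one ascent.
There are 84 indicators.
For each fixed i, the pair (π(i), π(i+1)) is a uniformly random ordered pair of distinct values from {1, …, 85}; by symmetry P[π(i) < π(i+1)] = 1/2.
By linearity: E[X] = 84 · (1/2) = (85 − 1) · (1/2) = 42 ≈ 42.00000.

E[X] = 42 = 42.00000.


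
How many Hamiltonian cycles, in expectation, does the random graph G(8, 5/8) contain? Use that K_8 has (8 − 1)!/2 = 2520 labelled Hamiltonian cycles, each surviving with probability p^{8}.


K_8 has (8 − 1)!/2 = 2520 labelled Hamiltonian cycles.
For each such Hamiltonian cycle H, let X_H = 1 if all 8 edges of H are present in G. Then P[X_H = 1] = p^{8} = (5/8)^{8} = 390625/16777216.
By linearity: E[X] = Σ_H E[X_H] = 2520 · p^{8} = 2520 · 390625/16777216 = 123046875/2097152.
Numerically: E[X] ≈ 58.673.

E[X] = 2520 · (5/8)^{8} = 123046875/2097152 ≈ 58.673.


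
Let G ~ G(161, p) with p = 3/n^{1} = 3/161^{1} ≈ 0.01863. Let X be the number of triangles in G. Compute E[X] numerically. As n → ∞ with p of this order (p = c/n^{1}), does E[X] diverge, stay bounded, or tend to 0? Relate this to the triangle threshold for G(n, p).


Number of potential triangles: C(161, 3) = 682640.
Each occurs with probability p³ ≈ (0.01863)³ ≈ 6.469730e-06.
By linearity: E[X] = C(161, 3)·p³ ≈ 682640 · 6.469730e-06 ≈ 4.4165.
Here α = 1, so p = 3/n is exactly at the triangle threshold p ~ 1/n. Asymptotically E[X] → c³/6 = 3³/6 = 9/2 ≈ 4.5000, a bounded constant. In this regime the triangle count is asymptotically Poisson(c³/6).

E[X] ≈ 4.4165; in regime p = Θ(1/n^{1}) E[X] stays bounded (at the triangle threshold p ~ 1/n).


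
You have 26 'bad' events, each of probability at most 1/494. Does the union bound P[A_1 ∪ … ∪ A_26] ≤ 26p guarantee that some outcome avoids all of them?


Union bound: P[∪_{i=1}^{26} A_i] ≤ Σ_i P[A_i] ≤ 26·p = 26·(1/494) = 1/19.
Numerically: 1/19 ≈ 0.05263.
Is 1/19 < 1? YES.
Since P[∪ A_i] ≤ 1/19 < 1, the complement has P[∩ A_i^c] ≥ 1 − 1/19 = 18/19 > 0, so some outcome avoids every A_i.

26·p = 1/19 ≈ 0.05263; existence CERTIFIED by the union bound.


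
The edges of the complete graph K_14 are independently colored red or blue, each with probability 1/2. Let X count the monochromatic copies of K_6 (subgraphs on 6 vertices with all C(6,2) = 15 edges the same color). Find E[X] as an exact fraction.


Let X = Σ_S X_S over the C(14, 6) = 3003 subsets S of size 6, where X_S = 1 if the K_6 on S is monochromatic.
For a fixed S, the K_6 on S has C(6, 2) = 15 edges. P[all 15 edges red] = (1/2)^15, and likewise for blue, so P[monochromatic] = 2·(1/2)^15 = 2^{1 − 15} = 1/16384.
By linearity of expectation: E[X] = C(14, 6) · 2^{1 − 15} = 3003 · 1/16384 = 3003/16384.
Numerically: E[X] ≈ 0.1833.

E[X] = C(14,6)·2^(1−C(6,2)) = 3003/16384 ≈ 0.1833.


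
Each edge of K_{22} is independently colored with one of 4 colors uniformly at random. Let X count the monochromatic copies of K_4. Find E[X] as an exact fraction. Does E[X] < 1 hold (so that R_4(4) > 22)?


E[X] = C(22, 4) · 4^{1 − 6} = 7315 · 4^{−5} = 7315/1024.
As a reduced fraction: E[X] = 7315/1024 ≈ 7.1436.
Is E[X] < 1? NO.
Since E[X] ≥ 1, the first-moment bound is inconclusive at n = 22; it does NOT by itself certify R_4(4) > 22.

E[X] = 7315/1024 ≈ 7.1436; E[X] ≥ 1; first-moment method inconclusive here.


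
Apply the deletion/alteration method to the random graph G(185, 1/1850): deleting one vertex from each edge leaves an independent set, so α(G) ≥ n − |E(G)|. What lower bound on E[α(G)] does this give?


E[|E(G)|] = C(185, 2)·p = 17020 · (1/1850) = 46/5.
E[α(G)] ≥ n − E[|E(G)|] = 185 − 46/5 = 879/5.
Numerically: ≈ 175.80000.
(This is only a lower bound; the true E[α(G)] may be larger.)

E[α(G)] ≥ 879/5 ≈ 175.80000.


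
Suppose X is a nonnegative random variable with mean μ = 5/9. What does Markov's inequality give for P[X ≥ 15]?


μ = E[X] = 5/9, a = 15.
Markov: P[X ≥ 15] ≤ μ/a = (5/9)/15 = 1/27.
Numerically: ≈ 0.037.
(Since a = 15 > μ = 0.556, the bound 1/27 is < 1 and informative.)

P[X ≥ 15] ≤ 1/27 ≈ 0.037.


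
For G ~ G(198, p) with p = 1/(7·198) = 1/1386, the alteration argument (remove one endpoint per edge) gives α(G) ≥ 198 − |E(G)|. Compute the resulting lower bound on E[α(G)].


E[|E(G)|] = C(198, 2)·p = 19503 · (1/1386) = 197/14.
E[α(G)] ≥ n − E[|E(G)|] = 198 − 197/14 = 2575/14.
Numerically: ≈ 183.92857.
(This is only a lower bound; the true E[α(G)] may be larger.)

E[α(G)] ≥ 2575/14 ≈ 183.92857.


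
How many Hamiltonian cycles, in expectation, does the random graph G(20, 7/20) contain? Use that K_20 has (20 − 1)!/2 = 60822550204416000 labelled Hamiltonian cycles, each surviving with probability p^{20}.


K_20 has (20 − 1)!/2 = 60822550204416000 labelled Hamiltonian cycles.
For each such Hamiltonian cycle H, let X_H = 1 if all 20 edges of H are present in G. Then P[X_H = 1] = p^{20} = (7/20)^{20} = 79792266297612001/104857600000000000000000000.
By linearity: E[X] = Σ_H E[X_H] = 60822550204416000 · p^{20} = 60822550204416000 · 79792266297612001/104857600000000000000000000 = 1184855742873690605203907421/25600000000000000000.
Numerically: E[X] ≈ 4.63e+07.

E[X] = 60822550204416000 · (7/20)^{20} = 1184855742873690605203907421/25600000000000000000 ≈ 4.63e+07.


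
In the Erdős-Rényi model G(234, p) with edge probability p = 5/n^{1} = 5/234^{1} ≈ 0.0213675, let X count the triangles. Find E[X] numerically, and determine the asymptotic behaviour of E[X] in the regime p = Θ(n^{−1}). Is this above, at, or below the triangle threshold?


Number of potential triangles: C(234, 3) = 2108184.
Each occurs with probability p³ ≈ (0.0213675)³ ≈ 9.75578994e-06.
By linearity: E[X] = C(234, 3)·p³ ≈ 2108184 · 9.75578994e-06 ≈ 20.567000.
Here α = 1, so p = 5/n is exactly at the triangle threshold p ~ 1/n. Asymptotically E[X] → c³/6 = 5³/6 = 125/6 ≈ 20.833333, a bounded constant. In this regime the triangle count is asymptotically Poisson(c³/6).

E[X] ≈ 20.567000; in regime p = Θ(1/n^{1}) E[X] stays bounded (at the triangle threshold p ~ 1/n).


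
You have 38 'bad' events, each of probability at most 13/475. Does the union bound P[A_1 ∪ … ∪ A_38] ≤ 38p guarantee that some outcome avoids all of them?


Union bound: P[∪_{i=1}^{38} A_i] ≤ Σ_i P[A_i] ≤ 38·p = 38·(13/475) = 26/25.
Numerically: 26/25 ≈ 1.0400000.
Is 26/25 < 1? NO.
Since the bound 26/25 is ≥ 1, the union bound is uninformative here; it does NOT by itself certify existence.

38·p = 26/25 ≈ 1.0400000; existence NOT certified by the union bound.


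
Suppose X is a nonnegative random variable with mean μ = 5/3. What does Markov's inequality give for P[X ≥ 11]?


μ = E[X] = 5/3, a = 11.
Markov: P[X ≥ 11] ≤ μ/a = (5/3)/11 = 5/33.
Numerically: ≈ 0.152.
(Since a = 11 > μ = 1.667, the bound 5/33 is < 1 and informative.)

P[X ≥ 11] ≤ 5/33 ≈ 0.152.


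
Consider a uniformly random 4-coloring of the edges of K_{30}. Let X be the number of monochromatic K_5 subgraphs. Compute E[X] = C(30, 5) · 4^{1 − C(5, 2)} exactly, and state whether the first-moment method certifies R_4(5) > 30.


E[X] = C(30, 5) · 4^{1 − 10} = 142506 · 4^{−9} = 142506/262144.
As a reduced fraction: E[X] = 71253/131072 ≈ 0.5436.
Is E[X] < 1? YES.
Since E[X] < 1, there exists a 4-coloring of K_{30} with no monochromatic K_5; hence R_4(5) > 30.

E[X] = 71253/131072 ≈ 0.5436; E[X] < 1, so R_4(5) > 30.


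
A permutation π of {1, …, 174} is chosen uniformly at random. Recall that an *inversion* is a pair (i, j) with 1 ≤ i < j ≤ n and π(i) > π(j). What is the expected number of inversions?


Write X = Σ X_I over the C(174, 2) = 15051 pairs i < j, with X_I the indicator of one inversion.
There are 15051 indicators.
For each fixed pair i < j, the values π(i) and π(j) are two distinct elements of {1, …, 174} in uniformly random order; by symmetry P[π(i) > π(j)] = 1/2.
By linearity: E[X] = 15051 · (1/2) = C(174, 2) · (1/2) = 15051/2 = 15051/2 ≈ 7525.5000.

E[X] = 15051/2 = 7525.5000.


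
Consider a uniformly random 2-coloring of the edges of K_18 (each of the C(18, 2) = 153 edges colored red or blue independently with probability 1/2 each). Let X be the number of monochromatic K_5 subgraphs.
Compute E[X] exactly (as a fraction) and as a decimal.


Let X = Σ_S X_S over the C(18, 5) = 8568 subsets S of size 5, where X_S = 1 if the K_5 on S is monochromatic.
For a fixed S, the K_5 on S has C(5, 2) = 10 edges. P[all 10 edges red] = (1/2)^10, and likewise for blue, so P[monochromatic] = 2·(1/2)^10 = 2^{1 − 10} = 1/512.
By linearity: E[X] = C(18, 5) · 2^{1 − 10} = 8568 · 1/512 = 1071/64.
Numerically: E[X] ≈ 16.73438.

E[X] = C(18,5)·2^(1−C(5,2)) = 1071/64 ≈ 16.73438.


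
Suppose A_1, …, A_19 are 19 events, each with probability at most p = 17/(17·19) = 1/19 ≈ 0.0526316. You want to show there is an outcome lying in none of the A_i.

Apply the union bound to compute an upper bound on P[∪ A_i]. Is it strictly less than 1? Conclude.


Union bound: P[∪_{i=1}^{19} A_i] ≤ Σ_i P[A_i] ≤ 19·p = 19·(1/19) = 1.
Numerically: 1 ≈ 1.0000000.
Is 1 < 1? NO.
Since the bound 1 is ≥ 1, the union bound is uninformative here; it does NOT by itself certify existence.

19·p = 1 ≈ 1.0000000; existence NOT certified by the union bound.


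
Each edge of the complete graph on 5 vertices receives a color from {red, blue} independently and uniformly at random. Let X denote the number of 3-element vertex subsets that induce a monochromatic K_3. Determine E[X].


Let X = Σ_S X_S over the C(5, 3) = 10 subsets S of size 3, where X_S = 1 if the K_3 on S is monochromatic.
For a fixed S, the K_3 on S has C(3, 2) = 3 edges. P[all 3 edges red] = (1/2)^3, and likewise for blue, so P[monochromatic] = 2·(1/2)^3 = 2^{1 − 3} = 1/4.
By linearity of expectation: E[X] = C(5, 3) · 2^{1 − 3} = 10 · 1/4 = 5/2.
Numerically: E[X] ≈ 2.5000.

E[X] = C(5,3)·2^(1−C(3,2)) = 5/2 ≈ 2.5000.


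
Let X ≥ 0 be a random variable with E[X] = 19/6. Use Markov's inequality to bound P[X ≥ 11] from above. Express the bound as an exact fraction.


μ = E[X] = 19/6, a = 11.
Markov: P[X ≥ 11] ≤ μ/a = (19/6)/11 = 19/66.
Numerically: ≈ 0.288.
(Since a = 11 > μ = 3.167, the bound 19/66 is < 1 and informative.)

P[X ≥ 11] ≤ 19/66 ≈ 0.288.


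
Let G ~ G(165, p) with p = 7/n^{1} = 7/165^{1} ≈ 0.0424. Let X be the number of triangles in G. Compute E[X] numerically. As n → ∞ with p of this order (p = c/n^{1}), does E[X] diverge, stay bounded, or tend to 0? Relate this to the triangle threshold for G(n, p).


Number of potential triangles: C(165, 3) = 735130.
Each occurs with probability p³ ≈ (0.0424)³ ≈ 7.63558e-05.
By linearity: E[X] = C(165, 3)·p³ ≈ 735130 · 7.63558e-05 ≈ 56.131.
Here α = 1, so p = 7/n is exactly at the triangle threshold p ~ 1/n. Asymptotically E[X] → c³/6 = 7³/6 = 343/6 ≈ 57.167, a bounded constant. In this regime the triangle count is asymptotically Poisson(c³/6).

E[X] ≈ 56.131; in regime p = Θ(1/n^{1}) E[X] stays bounded (at the triangle threshold p ~ 1/n).


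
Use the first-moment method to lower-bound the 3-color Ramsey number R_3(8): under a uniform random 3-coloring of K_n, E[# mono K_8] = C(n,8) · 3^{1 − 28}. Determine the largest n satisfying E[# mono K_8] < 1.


We need C(n, 8) · 3^{1 − 28} < 1, i.e. C(n, 8) < 3^{28 − 1} = 7625597484987.
Check values of n near the boundary:
  n = 154: C(154, 8) = 6521818990995; 6521818990995 < 7625597484987? YES
  n = 155: C(155, 8) = 6876747915675; 6876747915675 < 7625597484987? YES
  n = 156: C(156, 8) = 7248464019225; 7248464019225 < 7625597484987? YES
  n = 157: C(157, 8) = 7637643295425; 7637643295425 < 7625597484987? NO
  n = 158: C(158, 8) = 8044984271181; 8044984271181 < 7625597484987? NO
  n = 159: C(159, 8) = 8471208603429; 8471208603429 < 7625597484987? NO
The largest n with C(n, 8) < 7625597484987 is n = 156 (where E[X] = 805384891025/847288609443 ≈ 0.951). Hence R_3(8) > 156, i.e. R_3(8) ≥ 157.

Largest n = 156; hence R_3(8) > 156.


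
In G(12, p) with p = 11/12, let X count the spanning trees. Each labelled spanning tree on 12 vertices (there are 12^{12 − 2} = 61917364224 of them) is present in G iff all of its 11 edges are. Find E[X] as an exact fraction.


K_12 has 12^{12 − 2} = 61917364224 labelled spanning trees.
For each such spanning tree H, let X_H = 1 if all 11 edges of H are present in G. Then P[X_H = 1] = p^{11} = (11/12)^{11} = 285311670611/743008370688.
By linearity of expectation: E[X] = Σ_H E[X_H] = 61917364224 · p^{11} = 61917364224 · 285311670611/743008370688 = 285311670611/12.
Numerically: E[X] ≈ 2.3776e+10.

E[X] = 61917364224 · (11/12)^{11} = 285311670611/12 ≈ 2.3776e+10.


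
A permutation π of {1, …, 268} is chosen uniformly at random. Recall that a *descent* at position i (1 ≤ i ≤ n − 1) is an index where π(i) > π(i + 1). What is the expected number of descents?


Write X = Σ X_I over i = 1, …, 267, with X_I the indicator of one descent.
There are 267 indicators.
For each fixed i, the pair (π(i), π(i+1)) is a uniformly random ordered pair of distinct values from {1, …, 268}; by symmetry P[π(i) > π(i+1)] = 1/2.
By linearity: E[X] = 267 · (1/2) = (268 − 1) · (1/2) = 267/2 ≈ 133.5000.

E[X] = 267/2 = 133.5000.


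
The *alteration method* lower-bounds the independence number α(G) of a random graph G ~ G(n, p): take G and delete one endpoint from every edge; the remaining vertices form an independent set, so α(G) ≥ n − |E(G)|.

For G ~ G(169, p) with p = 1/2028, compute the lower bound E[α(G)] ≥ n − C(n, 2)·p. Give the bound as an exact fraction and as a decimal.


E[|E(G)|] = C(169, 2)·p = 14196 · (1/2028) = 7.
E[α(G)] ≥ n − E[|E(G)|] = 169 − 7 = 162.
Numerically: ≈ 162.0000.
(This is only a lower bound; the true E[α(G)] may be larger.)

E[α(G)] ≥ 162 ≈ 162.0000.


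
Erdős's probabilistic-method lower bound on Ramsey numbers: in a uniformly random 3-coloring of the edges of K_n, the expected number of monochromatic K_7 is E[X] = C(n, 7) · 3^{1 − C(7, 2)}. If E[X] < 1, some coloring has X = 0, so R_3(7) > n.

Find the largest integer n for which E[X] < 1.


We need C(n, 7) · 3^{1 − 21} < 1, i.e. C(n, 7) < 3^{21 − 1} = 3486784401.
Check values of n near the boundary:
  n = 78: C(78, 7) = 2641902120; 2641902120 < 3486784401? YES
  n = 79: C(79, 7) = 2898753715; 2898753715 < 3486784401? YES
  n = 80: C(80, 7) = 3176716400; 3176716400 < 3486784401? YES
  n = 81: C(81, 7) = 3477216600; 3477216600 < 3486784401? YES
  n = 82: C(82, 7) = 3801756816; 3801756816 < 3486784401? NO
  n = 83: C(83, 7) = 4151918628; 4151918628 < 3486784401? NO
The largest n with C(n, 7) < 3486784401 is n = 81 (where E[X] = 42928600/43046721 ≈ 0.9973). Hence R_3(7) > 81, i.e. R_3(7) ≥ 82.

Largest n = 81; hence R_3(7) > 81.


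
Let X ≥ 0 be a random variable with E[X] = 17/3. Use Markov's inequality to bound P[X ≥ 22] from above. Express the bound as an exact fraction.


μ = E[X] = 17/3, a = 22.
Markov: P[X ≥ 22] ≤ μ/a = (17/3)/22 = 17/66.
Numerically: ≈ 0.25758.
(Since a = 22 > μ = 5.66667, the bound 17/66 is < 1 and informative.)

P[X ≥ 22] ≤ 17/66 ≈ 0.25758.


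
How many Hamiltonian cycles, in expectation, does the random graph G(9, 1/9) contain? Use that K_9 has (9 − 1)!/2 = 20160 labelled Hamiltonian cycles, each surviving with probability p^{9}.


K_9 has (9 − 1)!/2 = 20160 labelled Hamiltonian cycles.
For each such Hamiltonian cycle H, let X_H = 1 if all 9 edges of H are present in G. Then P[X_H = 1] = p^{9} = (1/9)^{9} = 1/387420489.
By linearity: E[X] = Σ_H E[X_H] = 20160 · p^{9} = 20160 · 1/387420489 = 2240/43046721.
Numerically: E[X] ≈ 5.2036e-05.

E[X] = 20160 · (1/9)^{9} = 2240/43046721 ≈ 5.2036e-05.


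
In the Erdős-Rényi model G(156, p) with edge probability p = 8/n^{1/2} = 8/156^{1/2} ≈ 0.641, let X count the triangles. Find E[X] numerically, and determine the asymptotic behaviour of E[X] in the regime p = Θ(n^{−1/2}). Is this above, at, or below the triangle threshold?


Number of potential triangles: C(156, 3) = 620620.
Each occurs with probability p³ ≈ (0.641)³ ≈ 2.62774e-01.
By linearity: E[X] = C(156, 3)·p³ ≈ 620620 · 2.62774e-01 ≈ 163083.052.
Since α = 1/2 < 1, p = c/n^{1/2} ≫ 1/n is above the triangle threshold p ~ 1/n. Asymptotically E[X] ~ (c³/6)·n^{3(1−α)} = (8³/6)·n^{1.5} → ∞; triangles are abundant w.h.p.

E[X] ≈ 163083.052; in regime p = Θ(1/n^{1/2}) E[X] diverges (above the triangle threshold p ~ 1/n).


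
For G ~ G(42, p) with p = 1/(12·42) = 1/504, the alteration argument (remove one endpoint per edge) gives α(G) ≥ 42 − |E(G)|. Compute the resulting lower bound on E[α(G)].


E[|E(G)|] = C(42, 2)·p = 861 · (1/504) = 41/24.
E[α(G)] ≥ n − E[|E(G)|] = 42 − 41/24 = 967/24.
Numerically: ≈ 40.292.
(This is only a lower bound; the true E[α(G)] may be larger.)

E[α(G)] ≥ 967/24 ≈ 40.292.


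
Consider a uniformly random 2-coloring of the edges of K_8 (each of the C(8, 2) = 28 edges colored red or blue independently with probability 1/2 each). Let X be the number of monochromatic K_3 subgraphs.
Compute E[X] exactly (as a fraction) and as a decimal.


Let X = Σ_S X_S over the C(8, 3) = 56 subsets S of size 3, where X_S = 1 if the K_3 on S is monochromatic.
For a fixed S, the K_3 on S has C(3, 2) = 3 edges. P[all 3 edges red] = (1/2)^3, and likewise for blue, so P[monochromatic] = 2·(1/2)^3 = 2^{1 − 3} = 1/4.
By linearity of expectation: E[X] = C(8, 3) · 2^{1 − 3} = 56 · 1/4 = 14.
Numerically: E[X] ≈ 14.00000.

E[X] = C(8,3)·2^(1−C(3,2)) = 14 ≈ 14.00000.


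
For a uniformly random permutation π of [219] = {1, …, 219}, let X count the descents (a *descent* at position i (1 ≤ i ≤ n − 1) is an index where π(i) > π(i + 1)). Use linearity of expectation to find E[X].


Write X = Σ X_I over i = 1, …, 218, with X_I the indicator of one descent.
There are 218 indicators.
For each fixed i, the pair (π(i), π(i+1)) is a uniformly random ordered pair of distinct values from {1, …, 219}; by symmetry P[π(i) > π(i+1)] = 1/2.
By linearity: E[X] = 218 · (1/2) = (219 − 1) · (1/2) = 109 ≈ 109.00000.

E[X] = 109 = 109.00000.


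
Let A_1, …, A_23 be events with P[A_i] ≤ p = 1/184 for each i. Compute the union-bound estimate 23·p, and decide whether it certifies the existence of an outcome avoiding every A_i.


Union bound: P[∪_{i=1}^{23} A_i] ≤ Σ_i P[A_i] ≤ 23·p = 23·(1/184) = 1/8.
Numerically: 1/8 ≈ 0.1250000.
Is 1/8 < 1? YES.
Since P[∪ A_i] ≤ 1/8 < 1, the complement has P[∩ A_i^c] ≥ 1 − 1/8 = 7/8 > 0, so some outcome avoids every A_i.

23·p = 1/8 ≈ 0.1250000; existence CERTIFIED by the union bound.


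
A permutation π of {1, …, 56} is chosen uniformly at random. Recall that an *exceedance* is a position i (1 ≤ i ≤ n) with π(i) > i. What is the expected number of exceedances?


Write X = Σ_{i=1}^{56} X_i, where X_i = 1_{π(i) > i}.
For each fixed i, π(i) is uniform over {1, …, 56} (marginal of a uniform permutation), so P[π(i) > i] = (n − i)/n. Summing: Σ_{i=1}^{56} (n − i)/n = (0 + 1 + … + 55)/56 = 56(56 − 1)/(2·56) = (56 − 1)/2.
Hence E[X] = Σ_{i=1}^{56} (56 − i)/56 = 55/2 ≈ 27.5000.

E[X] = 55/2 = 27.5000.


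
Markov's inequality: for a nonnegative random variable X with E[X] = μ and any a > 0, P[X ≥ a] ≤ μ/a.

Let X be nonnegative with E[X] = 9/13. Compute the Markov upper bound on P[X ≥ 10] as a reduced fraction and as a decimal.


μ = E[X] = 9/13, a = 10.
Markov: P[X ≥ 10] ≤ μ/a = (9/13)/10 = 9/130.
Numerically: ≈ 0.06923.
(Since a = 10 > μ = 0.69231, the bound 9/130 is < 1 and informative.)

P[X ≥ 10] ≤ 9/130 ≈ 0.06923.


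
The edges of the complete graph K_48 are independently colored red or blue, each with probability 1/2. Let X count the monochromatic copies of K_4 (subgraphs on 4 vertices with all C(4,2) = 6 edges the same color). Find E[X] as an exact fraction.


Let X = Σ_S X_S over the C(48, 4) = 194580 subsets S of size 4, where X_S = 1 if the K_4 on S is monochromatic.
For a fixed S, the K_4 on S has C(4, 2) = 6 edges. P[all 6 edges red] = (1/2)^6, and likewise for blue, so P[monochromatic] = 2·(1/2)^6 = 2^{1 − 6} = 1/32.
Summing: E[X] = C(48, 4) · 2^{1 − 6} = 194580 · 1/32 = 48645/8.
Numerically: E[X] ≈ 6080.62500.

E[X] = C(48,4)·2^(1−C(4,2)) = 48645/8 ≈ 6080.62500.


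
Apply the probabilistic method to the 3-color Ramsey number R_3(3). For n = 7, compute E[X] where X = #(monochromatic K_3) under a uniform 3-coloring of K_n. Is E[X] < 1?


E[X] = C(7, 3) · 3^{1 − 3} = 35 · 3^{−2} = 35/9.
As a reduced fraction: E[X] = 35/9 ≈ 3.888889.
Is E[X] < 1? NO.
Since E[X] ≥ 1, the first-moment bound is inconclusive at n = 7; it does NOT by itself certify R_3(3) > 7.

E[X] = 35/9 ≈ 3.888889; E[X] ≥ 1; first-moment method inconclusive here.


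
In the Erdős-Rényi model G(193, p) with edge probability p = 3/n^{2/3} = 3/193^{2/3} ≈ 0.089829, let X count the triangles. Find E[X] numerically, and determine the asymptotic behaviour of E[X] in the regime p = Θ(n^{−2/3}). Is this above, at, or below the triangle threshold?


Number of potential triangles: C(193, 3) = 1179616.
Each occurs with probability p³ ≈ (0.089829)³ ≈ 7.24851674e-04.
By linearity: E[X] = C(193, 3)·p³ ≈ 1179616 · 7.24851674e-04 ≈ 855.046632.
Since α = 2/3 < 1, p = c/n^{2/3} ≫ 1/n is above the triangle threshold p ~ 1/n. Asymptotically E[X] ~ (c³/6)·n^{3(1−α)} = (3³/6)·n^{1} → ∞; triangles are abundant w.h.p.

E[X] ≈ 855.046632; in regime p = Θ(1/n^{2/3}) E[X] diverges (above the triangle threshold p ~ 1/n).


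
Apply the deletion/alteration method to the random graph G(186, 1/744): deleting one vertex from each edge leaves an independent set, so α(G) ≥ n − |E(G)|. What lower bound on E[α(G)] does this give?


E[|E(G)|] = C(186, 2)·p = 17205 · (1/744) = 185/8.
E[α(G)] ≥ n − E[|E(G)|] = 186 − 185/8 = 1303/8.
Numerically: ≈ 162.87500.
(This is only a lower bound; the true E[α(G)] may be larger.)

E[α(G)] ≥ 1303/8 ≈ 162.87500.


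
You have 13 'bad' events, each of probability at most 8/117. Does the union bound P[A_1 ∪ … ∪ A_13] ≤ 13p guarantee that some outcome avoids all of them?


Union bound: P[∪_{i=1}^{13} A_i] ≤ Σ_i P[A_i] ≤ 13·p = 13·(8/117) = 8/9.
Numerically: 8/9 ≈ 0.888889.
Is 8/9 < 1? YES.
Since P[∪ A_i] ≤ 8/9 < 1, the complement has P[∩ A_i^c] ≥ 1 − 8/9 = 1/9 > 0, so some outcome avoids every A_i.

13·p = 8/9 ≈ 0.888889; existence CERTIFIED by the union bound.


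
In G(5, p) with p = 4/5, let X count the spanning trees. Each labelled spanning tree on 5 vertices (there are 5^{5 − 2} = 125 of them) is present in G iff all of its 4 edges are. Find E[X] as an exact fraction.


K_5 has 5^{5 − 2} = 125 labelled spanning trees.
For each such spanning tree H, let X_H = 1 if all 4 edges of H are present in G. Then P[X_H = 1] = p^{4} = (4/5)^{4} = 256/625.
By linearity of expectation: E[X] = Σ_H E[X_H] = 125 · p^{4} = 125 · 256/625 = 256/5.
Numerically: E[X] ≈ 51.2.

E[X] = 125 · (4/5)^{4} = 256/5 ≈ 51.2.


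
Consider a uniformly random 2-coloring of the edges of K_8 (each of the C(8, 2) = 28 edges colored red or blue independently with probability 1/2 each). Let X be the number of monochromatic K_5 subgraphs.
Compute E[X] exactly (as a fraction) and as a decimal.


Let X = Σ_S X_S over the C(8, 5) = 56 subsets S of size 5, where X_S = 1 if the K_5 on S is monochromatic.
For a fixed S, the K_5 on S has C(5, 2) = 10 edges. P[all 10 edges red] = (1/2)^10, and likewise for blue, so P[monochromatic] = 2·(1/2)^10 = 2^{1 − 10} = 1/512.
Summing: E[X] = C(8, 5) · 2^{1 − 10} = 56 · 1/512 = 7/64.
Numerically: E[X] ≈ 0.10938.

E[X] = C(8,5)·2^(1−C(5,2)) = 7/64 ≈ 0.10938.


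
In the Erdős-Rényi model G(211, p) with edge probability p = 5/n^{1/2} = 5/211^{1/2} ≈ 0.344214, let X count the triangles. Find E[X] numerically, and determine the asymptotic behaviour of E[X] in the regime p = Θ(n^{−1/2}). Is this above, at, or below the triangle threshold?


Number of potential triangles: C(211, 3) = 1543465.
Each occurs with probability p³ ≈ (0.344214)³ ≈ 4.07836724e-02.
By linearity: E[X] = C(211, 3)·p³ ≈ 1543465 · 4.07836724e-02 ≈ 62948.170986.
Since α = 1/2 < 1, p = c/n^{1/2} ≫ 1/n is above the triangle threshold p ~ 1/n. Asymptotically E[X] ~ (c³/6)·n^{3(1−α)} = (5³/6)·n^{1.5} → ∞; triangles are abundant w.h.p.

E[X] ≈ 62948.170986; in regime p = Θ(1/n^{1/2}) E[X] diverges (above the triangle threshold p ~ 1/n).


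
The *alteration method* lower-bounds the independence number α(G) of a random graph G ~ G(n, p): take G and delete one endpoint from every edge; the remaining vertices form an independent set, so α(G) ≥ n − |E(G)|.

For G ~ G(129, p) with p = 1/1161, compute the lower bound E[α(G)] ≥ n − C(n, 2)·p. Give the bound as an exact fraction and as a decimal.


E[|E(G)|] = C(129, 2)·p = 8256 · (1/1161) = 64/9.
E[α(G)] ≥ n − E[|E(G)|] = 129 − 64/9 = 1097/9.
Numerically: ≈ 121.888889.
(This is only a lower bound; the true E[α(G)] may be larger.)

E[α(G)] ≥ 1097/9 ≈ 121.888889.


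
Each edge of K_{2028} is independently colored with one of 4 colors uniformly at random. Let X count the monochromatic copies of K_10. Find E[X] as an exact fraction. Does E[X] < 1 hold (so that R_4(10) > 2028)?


E[X] = C(2028, 10) · 4^{1 − 45} = 317149973285521499299300410 · 4^{−44} = 317149973285521499299300410/309485009821345068724781056.
As a reduced fraction: E[X] = 158574986642760749649650205/154742504910672534362390528 ≈ 1.0247668.
Is E[X] < 1? NO.
Since E[X] ≥ 1, the first-moment bound is inconclusive at n = 2028; it does NOT by itself certify R_4(10) > 2028.

E[X] = 158574986642760749649650205/154742504910672534362390528 ≈ 1.0247668; E[X] ≥ 1; first-moment method inconclusive here.


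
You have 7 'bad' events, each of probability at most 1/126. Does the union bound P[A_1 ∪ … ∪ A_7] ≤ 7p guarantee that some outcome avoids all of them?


Union bound: P[∪_{i=1}^{7} A_i] ≤ Σ_i P[A_i] ≤ 7·p = 7·(1/126) = 1/18.
Numerically: 1/18 ≈ 0.056.
Is 1/18 < 1? YES.
Since P[∪ A_i] ≤ 1/18 < 1, the complement has P[∩ A_i^c] ≥ 1 − 1/18 = 17/18 > 0, so some outcome avoids every A_i.

7·p = 1/18 ≈ 0.056; existence CERTIFIED by the union bound.


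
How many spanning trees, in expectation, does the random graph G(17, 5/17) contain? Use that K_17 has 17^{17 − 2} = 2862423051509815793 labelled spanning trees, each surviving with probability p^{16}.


K_17 has 17^{17 − 2} = 2862423051509815793 labelled spanning trees.
For each such spanning tree H, let X_H = 1 if all 16 edges of H are present in G. Then P[X_H = 1] = p^{16} = (5/17)^{16} = 152587890625/48661191875666868481.
Summing the indicators: E[X] = Σ_H E[X_H] = 2862423051509815793 · p^{16} = 2862423051509815793 · 152587890625/48661191875666868481 = 152587890625/17.
Numerically: E[X] ≈ 8.97576e+09.

E[X] = 2862423051509815793 · (5/17)^{16} = 152587890625/17 ≈ 8.97576e+09.


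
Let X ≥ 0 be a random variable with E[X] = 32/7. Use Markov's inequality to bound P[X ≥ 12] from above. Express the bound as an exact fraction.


μ = E[X] = 32/7, a = 12.
Markov: P[X ≥ 12] ≤ μ/a = (32/7)/12 = 8/21.
Numerically: ≈ 0.3810.
(Since a = 12 > μ = 4.5714, the bound 8/21 is < 1 and informative.)

P[X ≥ 12] ≤ 8/21 ≈ 0.3810.


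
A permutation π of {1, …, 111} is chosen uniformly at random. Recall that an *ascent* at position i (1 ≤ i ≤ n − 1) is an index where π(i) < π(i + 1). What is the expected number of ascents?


Write X = Σ X_I over i = 1, …, 110, with X_I the indicator of one ascent.
There are 110 indicators.
For each fixed i, the pair (π(i), π(i+1)) is a uniformly random ordered pair of distinct values from {1, …, 111}; by symmetry P[π(i) < π(i+1)] = 1/2.
By linearity: E[X] = 110 · (1/2) = (111 − 1) · (1/2) = 55 ≈ 55.000.

E[X] = 55 = 55.000.


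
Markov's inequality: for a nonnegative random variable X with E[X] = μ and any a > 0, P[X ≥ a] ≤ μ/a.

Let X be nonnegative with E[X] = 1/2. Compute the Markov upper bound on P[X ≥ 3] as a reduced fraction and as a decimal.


μ = E[X] = 1/2, a = 3.
Markov: P[X ≥ 3] ≤ μ/a = (1/2)/3 = 1/6.
Numerically: ≈ 0.166667.
(Since a = 3 > μ = 0.500000, the bound 1/6 is < 1 and informative.)

P[X ≥ 3] ≤ 1/6 ≈ 0.166667.


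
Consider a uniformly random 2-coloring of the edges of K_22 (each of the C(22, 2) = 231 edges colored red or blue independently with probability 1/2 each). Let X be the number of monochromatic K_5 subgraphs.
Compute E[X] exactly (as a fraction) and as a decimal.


Let X = Σ_S X_S over the C(22, 5) = 26334 subsets S of size 5, where X_S = 1 if the K_5 on S is monochromatic.
For a fixed S, the K_5 on S has C(5, 2) = 10 edges. P[all 10 edges red] = (1/2)^10, and likewise for blue, so P[monochromatic] = 2·(1/2)^10 = 2^{1 − 10} = 1/512.
By linearity: E[X] = C(22, 5) · 2^{1 − 10} = 26334 · 1/512 = 13167/256.
Numerically: E[X] ≈ 51.434.

E[X] = C(22,5)·2^(1−C(5,2)) = 13167/256 ≈ 51.434.


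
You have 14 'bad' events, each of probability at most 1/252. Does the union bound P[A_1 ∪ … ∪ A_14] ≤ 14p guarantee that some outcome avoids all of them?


Union bound: P[∪_{i=1}^{14} A_i] ≤ Σ_i P[A_i] ≤ 14·p = 14·(1/252) = 1/18.
Numerically: 1/18 ≈ 0.0556.
Is 1/18 < 1? YES.
Since P[∪ A_i] ≤ 1/18 < 1, the complement has P[∩ A_i^c] ≥ 1 − 1/18 = 17/18 > 0, so some outcome avoids every A_i.

14·p = 1/18 ≈ 0.0556; existence CERTIFIED by the union bound.


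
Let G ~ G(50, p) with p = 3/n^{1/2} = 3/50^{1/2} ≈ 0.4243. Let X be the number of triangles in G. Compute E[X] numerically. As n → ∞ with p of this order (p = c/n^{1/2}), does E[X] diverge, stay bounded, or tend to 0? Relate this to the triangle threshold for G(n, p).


Number of potential triangles: C(50, 3) = 19600.
Each occurs with probability p³ ≈ (0.4243)³ ≈ 7.636753e-02.
By linearity: E[X] = C(50, 3)·p³ ≈ 19600 · 7.636753e-02 ≈ 1496.8036.
Since α = 1/2 < 1, p = c/n^{1/2} ≫ 1/n is above the triangle threshold p ~ 1/n. Asymptotically E[X] ~ (c³/6)·n^{3(1−α)} = (3³/6)·n^{1.5} → ∞; triangles are abundant w.h.p.

E[X] ≈ 1496.8036; in regime p = Θ(1/n^{1/2}) E[X] diverges (above the triangle threshold p ~ 1/n).


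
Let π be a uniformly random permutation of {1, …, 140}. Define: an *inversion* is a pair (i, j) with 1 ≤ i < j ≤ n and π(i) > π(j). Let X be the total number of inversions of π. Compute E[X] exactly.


Write X = Σ X_I over the C(140, 2) = 9730 pairs i < j, with X_I the indicator of one inversion.
There are 9730 indicators.
For each fixed pair i < j, the values π(i) and π(j) are two distinct elements of {1, …, 140} in uniformly random order; by symmetry P[π(i) > π(j)] = 1/2.
By linearity: E[X] = 9730 · (1/2) = C(140, 2) · (1/2) = 9730/2 = 4865 ≈ 4865.00000.

E[X] = 4865 = 4865.00000.


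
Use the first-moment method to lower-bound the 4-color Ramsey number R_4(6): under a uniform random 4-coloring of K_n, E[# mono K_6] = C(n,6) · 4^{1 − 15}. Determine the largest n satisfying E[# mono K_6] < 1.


We need C(n, 6) · 4^{1 − 15} < 1, i.e. C(n, 6) < 4^{15 − 1} = 268435456.
Check values of n near the boundary:
  n = 72: C(72, 6) = 156238908; 156238908 < 268435456? YES
  n = 73: C(73, 6) = 170230452; 170230452 < 268435456? YES
  n = 74: C(74, 6) = 185250786; 185250786 < 268435456? YES
  n = 75: C(75, 6) = 201359550; 201359550 < 268435456? YES
  n = 76: C(76, 6) = 218618940; 218618940 < 268435456? YES
  n = 77: C(77, 6) = 237093780; 237093780 < 268435456? YES
  n = 78: C(78, 6) = 256851595; 256851595 < 268435456? YES
  n = 79: C(79, 6) = 277962685; 277962685 < 268435456? NO
The largest n with C(n, 6) < 268435456 is n = 78 (where E[X] = 256851595/268435456 ≈ 0.95685). Hence R_4(6) > 78, i.e. R_4(6) ≥ 79.

Largest n = 78; hence R_4(6) > 78.


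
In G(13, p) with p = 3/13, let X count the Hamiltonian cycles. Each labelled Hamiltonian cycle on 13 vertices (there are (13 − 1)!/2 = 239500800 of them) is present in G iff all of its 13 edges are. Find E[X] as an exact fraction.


K_13 has (13 − 1)!/2 = 239500800 labelled Hamiltonian cycles.
For each such Hamiltonian cycle H, let X_H = 1 if all 13 edges of H are present in G. Then P[X_H = 1] = p^{13} = (3/13)^{13} = 1594323/302875106592253.
By linearity of expectation: E[X] = Σ_H E[X_H] = 239500800 · p^{13} = 239500800 · 1594323/302875106592253 = 381841633958400/302875106592253.
Numerically: E[X] ≈ 1.2607.

E[X] = 239500800 · (3/13)^{13} = 381841633958400/302875106592253 ≈ 1.2607.


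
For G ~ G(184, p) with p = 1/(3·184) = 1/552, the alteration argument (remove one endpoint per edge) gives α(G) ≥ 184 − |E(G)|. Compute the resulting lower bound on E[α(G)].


E[|E(G)|] = C(184, 2)·p = 16836 · (1/552) = 61/2.
E[α(G)] ≥ n − E[|E(G)|] = 184 − 61/2 = 307/2.
Numerically: ≈ 153.500.
(This is only a lower bound; the true E[α(G)] may be larger.)

E[α(G)] ≥ 307/2 ≈ 153.500.


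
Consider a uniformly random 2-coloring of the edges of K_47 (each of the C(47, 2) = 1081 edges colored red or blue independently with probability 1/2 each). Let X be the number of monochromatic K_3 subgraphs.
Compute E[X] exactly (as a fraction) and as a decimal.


Let X = Σ_S X_S over the C(47, 3) = 16215 subsets S of size 3, where X_S = 1 if the K_3 on S is monochromatic.
For a fixed S, the K_3 on S has C(3, 2) = 3 edges. P[all 3 edges red] = (1/2)^3, and likewise for blue, so P[monochromatic] = 2·(1/2)^3 = 2^{1 − 3} = 1/4.
Summing: E[X] = C(47, 3) · 2^{1 − 3} = 16215 · 1/4 = 16215/4.
Numerically: E[X] ≈ 4053.75000.

E[X] = C(47,3)·2^(1−C(3,2)) = 16215/4 ≈ 4053.75000.


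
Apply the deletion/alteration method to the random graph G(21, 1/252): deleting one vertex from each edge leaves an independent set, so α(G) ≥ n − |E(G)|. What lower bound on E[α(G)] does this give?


E[|E(G)|] = C(21, 2)·p = 210 · (1/252) = 5/6.
E[α(G)] ≥ n − E[|E(G)|] = 21 − 5/6 = 121/6.
Numerically: ≈ 20.1667.
(This is only a lower bound; the true E[α(G)] may be larger.)

E[α(G)] ≥ 121/6 ≈ 20.1667.


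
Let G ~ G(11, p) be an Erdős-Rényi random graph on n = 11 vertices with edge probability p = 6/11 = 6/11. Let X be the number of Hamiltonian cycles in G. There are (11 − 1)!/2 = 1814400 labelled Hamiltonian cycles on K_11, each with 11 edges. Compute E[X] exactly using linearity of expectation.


K_11 has (11 − 1)!/2 = 1814400 labelled Hamiltonian cycles.
For each such Hamiltonian cycle H, let X_H = 1 if all 11 edges of H are present in G. Then P[X_H = 1] = p^{11} = (6/11)^{11} = 362797056/285311670611.
By linearity: E[X] = Σ_H E[X_H] = 1814400 · p^{11} = 1814400 · 362797056/285311670611 = 658258978406400/285311670611.
Numerically: E[X] ≈ 2307.16.

E[X] = 1814400 · (6/11)^{11} = 658258978406400/285311670611 ≈ 2307.16.


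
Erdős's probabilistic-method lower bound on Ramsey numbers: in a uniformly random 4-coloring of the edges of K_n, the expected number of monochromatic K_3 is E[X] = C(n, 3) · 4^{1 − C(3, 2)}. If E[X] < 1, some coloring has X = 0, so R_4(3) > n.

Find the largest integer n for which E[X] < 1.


We need C(n, 3) · 4^{1 − 3} < 1, i.e. C(n, 3) < 4^{3 − 1} = 16.
Check values of n near the boundary:
  n = 3: C(3, 3) = 1; 1 < 16? YES
  n = 4: C(4, 3) = 4; 4 < 16? YES
  n = 5: C(5, 3) = 10; 10 < 16? YES
  n = 6: C(6, 3) = 20; 20 < 16? NO
The largest n with C(n, 3) < 16 is n = 5 (where E[X] = 5/8 ≈ 0.625000). Hence R_4(3) > 5, i.e. R_4(3) ≥ 6.

Largest n = 5; hence R_4(3) > 5.


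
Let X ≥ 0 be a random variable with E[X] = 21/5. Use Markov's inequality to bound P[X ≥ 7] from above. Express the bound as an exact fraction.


μ = E[X] = 21/5, a = 7.
Markov: P[X ≥ 7] ≤ μ/a = (21/5)/7 = 3/5.
Numerically: ≈ 0.60000.
(Since a = 7 > μ = 4.20000, the bound 3/5 is < 1 and informative.)

P[X ≥ 7] ≤ 3/5 ≈ 0.60000.


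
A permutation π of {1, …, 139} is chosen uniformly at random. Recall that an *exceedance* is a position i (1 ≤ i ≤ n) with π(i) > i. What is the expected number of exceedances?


Write X = Σ_{i=1}^{139} X_i, where X_i = 1_{π(i) > i}.
For each fixed i, π(i) is uniform over {1, …, 139} (marginal of a uniform permutation), so P[π(i) > i] = (n − i)/n. Summing: Σ_{i=1}^{139} (n − i)/n = (0 + 1 + … + 138)/139 = 139(139 − 1)/(2·139) = (139 − 1)/2.
Hence E[X] = Σ_{i=1}^{139} (139 − i)/139 = 69 ≈ 69.0000.

E[X] = 69 = 69.0000.


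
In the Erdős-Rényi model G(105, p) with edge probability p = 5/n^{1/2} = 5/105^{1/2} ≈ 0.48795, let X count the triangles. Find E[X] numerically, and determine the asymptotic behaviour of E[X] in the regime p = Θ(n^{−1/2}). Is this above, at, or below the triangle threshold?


Number of potential triangles: C(105, 3) = 187460.
Each occurs with probability p³ ≈ (0.48795)³ ≈ 1.1617858e-01.
By linearity: E[X] = C(105, 3)·p³ ≈ 187460 · 1.1617858e-01 ≈ 21778.83663.
Since α = 1/2 < 1, p = c/n^{1/2} ≫ 1/n is above the triangle threshold p ~ 1/n. Asymptotically E[X] ~ (c³/6)·n^{3(1−α)} = (5³/6)·n^{1.5} → ∞; triangles are abundant w.h.p.

E[X] ≈ 21778.83663; in regime p = Θ(1/n^{1/2}) E[X] diverges (above the triangle threshold p ~ 1/n).


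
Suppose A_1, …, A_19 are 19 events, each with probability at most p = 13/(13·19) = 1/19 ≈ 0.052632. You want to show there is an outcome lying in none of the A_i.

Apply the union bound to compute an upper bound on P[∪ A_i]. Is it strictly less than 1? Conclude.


Union bound: P[∪_{i=1}^{19} A_i] ≤ Σ_i P[A_i] ≤ 19·p = 19·(1/19) = 1.
Numerically: 1 ≈ 1.000000.
Is 1 < 1? NO.
Since the bound 1 is ≥ 1, the union bound is uninformative here; it does NOT by itself certify existence.

19·p = 1 ≈ 1.000000; existence NOT certified by the union bound.


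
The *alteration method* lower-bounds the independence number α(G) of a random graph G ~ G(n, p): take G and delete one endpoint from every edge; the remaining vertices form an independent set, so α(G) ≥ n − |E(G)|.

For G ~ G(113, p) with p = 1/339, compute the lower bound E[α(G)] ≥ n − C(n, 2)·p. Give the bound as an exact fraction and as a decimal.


E[|E(G)|] = C(113, 2)·p = 6328 · (1/339) = 56/3.
E[α(G)] ≥ n − E[|E(G)|] = 113 − 56/3 = 283/3.
Numerically: ≈ 94.333333.
(This is only a lower bound; the true E[α(G)] may be larger.)

E[α(G)] ≥ 283/3 ≈ 94.333333.


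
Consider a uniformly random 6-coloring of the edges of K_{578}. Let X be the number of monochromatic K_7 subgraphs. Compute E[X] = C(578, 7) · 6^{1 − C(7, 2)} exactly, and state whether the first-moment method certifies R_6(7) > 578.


E[X] = C(578, 7) · 6^{1 − 21} = 4123120110457920 · 6^{−20} = 4123120110457920/3656158440062976.
As a reduced fraction: E[X] = 21474583908635/19042491875328 ≈ 1.128.
Is E[X] < 1? NO.
Since E[X] ≥ 1, the first-moment bound is inconclusive at n = 578; it does NOT by itself certify R_6(7) > 578.

E[X] = 21474583908635/19042491875328 ≈ 1.128; E[X] ≥ 1; first-moment method inconclusive here.
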